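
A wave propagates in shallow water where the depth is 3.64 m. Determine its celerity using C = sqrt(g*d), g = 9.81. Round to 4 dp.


Using the shallow-water approximation:
C = sqrt(g * d) = sqrt(9.81 * 3.64)
C = sqrt(35.7084)
C = 5.9757 m/s

5.9757


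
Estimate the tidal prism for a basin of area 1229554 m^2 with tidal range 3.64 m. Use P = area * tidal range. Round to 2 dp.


Tidal prism = Area * Tidal range
P = 1229554 * 3.64
P = 4475576.56 m^3

4475576.56


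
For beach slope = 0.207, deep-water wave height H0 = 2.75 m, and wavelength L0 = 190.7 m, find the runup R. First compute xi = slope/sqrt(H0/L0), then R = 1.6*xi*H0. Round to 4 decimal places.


xi = slope / sqrt(H0/L0)
H0/L0 = 2.75/190.7 = 0.014421
sqrt(0.014421) = 0.120086
xi = 0.207 / 0.120086 = 1.723770
R = 1.6 * xi * H0 = 1.6 * 1.723770 * 2.75
R = 7.5846 m

7.5846


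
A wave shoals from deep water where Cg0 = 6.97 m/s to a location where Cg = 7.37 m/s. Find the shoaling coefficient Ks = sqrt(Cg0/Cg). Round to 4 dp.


Ks = sqrt(Cg0 / Cg)
Ks = sqrt(6.97 / 7.37)
Ks = sqrt(0.9457)
Ks = 0.9725

0.9725


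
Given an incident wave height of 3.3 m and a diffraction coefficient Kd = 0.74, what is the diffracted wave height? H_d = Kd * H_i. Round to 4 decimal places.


H_d = Kd * H_i
H_d = 0.74 * 3.3
H_d = 2.4420 m

2.4420


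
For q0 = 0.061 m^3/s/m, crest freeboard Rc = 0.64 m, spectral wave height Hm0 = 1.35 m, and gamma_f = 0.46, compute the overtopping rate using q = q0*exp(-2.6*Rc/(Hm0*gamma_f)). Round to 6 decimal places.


q = q0 * exp(-2.6 * Rc / (Hm0 * gamma_f))
Exponent = -2.6 * 0.64 / (1.35 * 0.46)
= -2.6 * 0.64 / 0.6210
= -2.679549
exp(-2.679549) = 0.068594
q = 0.061 * 0.068594
q = 0.004184 m^3/s/m

0.004184


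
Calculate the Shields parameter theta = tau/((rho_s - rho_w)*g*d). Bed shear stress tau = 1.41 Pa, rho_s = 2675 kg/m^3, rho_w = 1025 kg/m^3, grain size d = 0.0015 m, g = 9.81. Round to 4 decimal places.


theta = tau / ((rho_s - rho_w) * g * d)
rho_s - rho_w = 2675 - 1025 = 1650
Denominator = 1650 * 9.81 * 0.0015 = 24.279750
theta = 1.41 / 24.279750
theta = 0.0581

0.0581


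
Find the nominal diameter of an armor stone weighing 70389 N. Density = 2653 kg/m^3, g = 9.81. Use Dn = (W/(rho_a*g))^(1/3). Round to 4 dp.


V = W / (rho_a * g)
V = 70389 / (2653 * 9.81)
V = 70389 / 26025.93
V = 2.704572 m^3
Dn = V^(1/3) = 2.704572^(1/3)
Dn = 1.3933 m

1.3933


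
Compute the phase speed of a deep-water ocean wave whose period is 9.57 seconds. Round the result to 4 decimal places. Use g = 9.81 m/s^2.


We use the deep-water celerity formula:
C = g * T / (2 * pi)
C = 9.81 * 9.57 / (2 * 3.14159...)
C = 93.881700 / 6.283185
C = 14.9417 m/s

14.9417


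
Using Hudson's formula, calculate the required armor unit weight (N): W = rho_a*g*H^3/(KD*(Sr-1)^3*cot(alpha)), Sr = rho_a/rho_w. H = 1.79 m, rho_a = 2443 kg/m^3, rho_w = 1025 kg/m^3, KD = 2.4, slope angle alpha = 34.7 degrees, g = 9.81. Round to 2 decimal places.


Sr = rho_a / rho_w = 2443 / 1025 = 2.383415
(Sr - 1) = 1.383415
(Sr - 1)^3 = 2.647629
cot(34.7) = 1 / tan(34.7) = 1 / 0.692433 = 1.444183
Numerator = 2443 * 9.81 * 1.79^3 = 137452.1595
Denominator = 2.4 * 2.647629 * 1.444183 = 9.176788
W = 137452.1595 / 9.176788
W = 14978.24 N

14978.24


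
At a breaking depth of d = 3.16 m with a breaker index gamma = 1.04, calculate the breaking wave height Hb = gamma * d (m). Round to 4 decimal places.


Hb = gamma * d
Hb = 1.04 * 3.16
Hb = 3.2864 m

3.2864


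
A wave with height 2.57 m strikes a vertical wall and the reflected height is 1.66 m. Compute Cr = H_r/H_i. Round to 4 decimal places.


Cr = H_r / H_i
Cr = 1.66 / 2.57
Cr = 0.6459

0.6459


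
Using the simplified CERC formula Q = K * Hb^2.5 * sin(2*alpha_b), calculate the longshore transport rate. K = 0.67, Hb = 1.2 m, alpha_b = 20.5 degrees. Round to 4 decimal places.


Q = K * Hb^2.5 * sin(2 * alpha_b)
Hb^2.5 = 1.2^2.5 = 1.577441
sin(2 * 20.5) = sin(41.0) = 0.656059
Q = 0.67 * 1.577441 * 0.656059
Q = 0.6934 m^3/s

0.6934


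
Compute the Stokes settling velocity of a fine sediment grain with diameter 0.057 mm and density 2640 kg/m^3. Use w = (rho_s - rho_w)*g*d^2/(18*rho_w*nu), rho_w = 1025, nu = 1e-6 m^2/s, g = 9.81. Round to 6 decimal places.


w = (rho_s - rho_w) * g * d^2 / (18 * rho_w * nu)
d = 0.057 mm = 0.000057 m
rho_s - rho_w = 2640 - 1025 = 1615
Numerator = 1615 * 9.81 * (0.000057)^2 = 0.000051474394
Denominator = 18 * 1025 * 1e-6 = 0.018450
w = 0.002790 m/s

0.002790


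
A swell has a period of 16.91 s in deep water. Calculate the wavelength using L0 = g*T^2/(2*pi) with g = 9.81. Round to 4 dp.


L0 = g * T^2 / (2 * pi)
L0 = 9.81 * 16.91^2 / (2 * pi)
L0 = 9.81 * 285.9481 / 6.28319
L0 = 2805.1509 / 6.28319
L0 = 446.4536 m

446.4536


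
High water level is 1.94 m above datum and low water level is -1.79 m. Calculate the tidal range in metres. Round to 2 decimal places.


Tidal range = High water - Low water
Tidal range = 1.94 - (-1.79)
Tidal range = 3.73 m

3.73


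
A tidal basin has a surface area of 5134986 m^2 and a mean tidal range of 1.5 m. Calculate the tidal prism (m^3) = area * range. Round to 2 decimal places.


Tidal prism = Area * Tidal range
P = 5134986 * 1.5
P = 7702479.00 m^3

7702479.00


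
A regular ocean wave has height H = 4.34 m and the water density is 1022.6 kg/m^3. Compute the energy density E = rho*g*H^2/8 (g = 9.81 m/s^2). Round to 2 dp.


E = (1/8) * rho * g * H^2
E = (1/8) * 1022.6 * 9.81 * 4.34^2
E = 0.125 * 1022.6 * 9.81 * 18.8356
E = 23619.15 J/m^2

23619.15


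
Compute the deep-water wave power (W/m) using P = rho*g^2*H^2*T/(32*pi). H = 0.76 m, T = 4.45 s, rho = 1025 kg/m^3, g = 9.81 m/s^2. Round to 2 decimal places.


P = rho * g^2 * H^2 * T / (32 * pi)
P = 1025 * 9.81^2 * 0.76^2 * 4.45 / (32 * pi)
P = 1025 * 96.2361 * 0.5776 * 4.45 / 100.53096
P = 2522.02 W/m

2522.02


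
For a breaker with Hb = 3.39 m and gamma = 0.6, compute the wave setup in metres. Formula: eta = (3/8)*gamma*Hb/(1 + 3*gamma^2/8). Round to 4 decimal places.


eta = (3/8) * gamma * Hb / (1 + 3*gamma^2/8)
Numerator = (3/8) * 0.6 * 3.39 = 0.762750
Denominator = 1 + 3*0.6^2/8 = 1 + 0.135000 = 1.135000
eta = 0.762750 / 1.135000
eta = 0.6720 m

0.6720


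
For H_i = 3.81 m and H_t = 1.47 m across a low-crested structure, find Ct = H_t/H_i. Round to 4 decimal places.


Ct = H_t / H_i
Ct = 1.47 / 3.81
Ct = 0.3858

0.3858


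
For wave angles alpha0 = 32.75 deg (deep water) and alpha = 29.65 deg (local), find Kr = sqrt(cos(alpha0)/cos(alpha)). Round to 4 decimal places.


Kr = sqrt(cos(alpha0) / cos(alpha))
cos(32.75) = 0.841039
cos(29.65) = 0.869064
Kr = sqrt(0.841039 / 0.869064)
Kr = sqrt(0.967753)
Kr = 0.9837

0.9837


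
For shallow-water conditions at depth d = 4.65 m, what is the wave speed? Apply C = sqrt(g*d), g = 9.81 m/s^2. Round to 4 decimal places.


Using the shallow-water approximation:
C = sqrt(g * d) = sqrt(9.81 * 4.65)
C = sqrt(45.6165)
C = 6.7540 m/s

6.7540


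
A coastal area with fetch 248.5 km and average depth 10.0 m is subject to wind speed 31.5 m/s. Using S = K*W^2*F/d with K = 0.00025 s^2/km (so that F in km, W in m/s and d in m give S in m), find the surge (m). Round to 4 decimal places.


S = K * W^2 * F / d
W^2 = 31.5^2 = 992.25
S = 0.00025 * 992.25 * 248.5 / 10.0
Numerator = 0.00025 * 992.25 * 248.5 = 61.643531
S = 61.643531 / 10.0 = 6.1644 m

6.1644


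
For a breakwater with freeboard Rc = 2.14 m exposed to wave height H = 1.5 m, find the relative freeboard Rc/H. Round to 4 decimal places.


Relative freeboard = Rc / H
= 2.14 / 1.5
= 1.4267

1.4267


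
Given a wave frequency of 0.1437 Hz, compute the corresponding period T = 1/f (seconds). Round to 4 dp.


T = 1 / f
T = 1 / 0.1437
T = 6.9589 s

6.9589


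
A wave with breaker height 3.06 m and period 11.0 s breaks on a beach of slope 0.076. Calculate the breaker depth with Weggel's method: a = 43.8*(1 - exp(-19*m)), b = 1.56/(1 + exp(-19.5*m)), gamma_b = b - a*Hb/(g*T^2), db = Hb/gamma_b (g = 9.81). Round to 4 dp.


a = 43.8 * (1 - exp(-19 * m))
exp(-19 * 0.076) = exp(-1.4440) = 0.235982
a = 43.8 * (1 - 0.235982) = 33.463991
b = 1.56 / (1 + exp(-19.5 * m))
exp(-19.5 * 0.076) = exp(-1.4820) = 0.227183
b = 1.56 / (1 + 0.227183) = 1.271204
Hb / (g * T^2) = 3.06 / (9.81 * 11.0^2) = 3.06 / 1187.0100 = 0.00257791
gamma_b = b - a * Hb/(g*T^2) = 1.271204 - 33.463991 * 0.00257791 = 1.184937
db = Hb / gamma_b = 3.06 / 1.184937
db = 2.5824 m

2.5824


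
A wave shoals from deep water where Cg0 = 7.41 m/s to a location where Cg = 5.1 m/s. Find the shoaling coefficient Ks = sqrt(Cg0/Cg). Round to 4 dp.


Ks = sqrt(Cg0 / Cg)
Ks = sqrt(7.41 / 5.1)
Ks = sqrt(1.4529)
Ks = 1.2054

1.2054


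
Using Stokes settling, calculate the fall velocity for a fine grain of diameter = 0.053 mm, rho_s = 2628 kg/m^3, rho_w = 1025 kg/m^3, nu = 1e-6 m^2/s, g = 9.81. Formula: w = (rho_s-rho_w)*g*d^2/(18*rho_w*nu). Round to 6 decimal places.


w = (rho_s - rho_w) * g * d^2 / (18 * rho_w * nu)
d = 0.053 mm = 0.000053 m
rho_s - rho_w = 2628 - 1025 = 1603
Numerator = 1603 * 9.81 * (0.000053)^2 = 0.000044172733
Denominator = 18 * 1025 * 1e-6 = 0.018450
w = 0.002394 m/s

0.002394


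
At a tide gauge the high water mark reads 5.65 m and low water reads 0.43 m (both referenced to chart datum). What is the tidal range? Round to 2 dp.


Tidal range = High water - Low water
Tidal range = 5.65 - (0.43)
Tidal range = 5.22 m

5.22


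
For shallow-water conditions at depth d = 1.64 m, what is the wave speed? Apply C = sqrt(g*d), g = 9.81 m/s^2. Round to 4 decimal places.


Using the shallow-water approximation:
C = sqrt(g * d) = sqrt(9.81 * 1.64)
C = sqrt(16.0884)
C = 4.0110 m/s

4.0110


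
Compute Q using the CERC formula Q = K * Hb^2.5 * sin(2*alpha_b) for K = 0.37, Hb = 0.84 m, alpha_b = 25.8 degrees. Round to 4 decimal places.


Q = K * Hb^2.5 * sin(2 * alpha_b)
Hb^2.5 = 0.84^2.5 = 0.646693
sin(2 * 25.8) = sin(51.6) = 0.783693
Q = 0.37 * 0.646693 * 0.783693
Q = 0.1875 m^3/s

0.1875


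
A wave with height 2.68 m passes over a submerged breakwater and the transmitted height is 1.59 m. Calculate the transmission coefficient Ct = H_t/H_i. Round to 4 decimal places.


Ct = H_t / H_i
Ct = 1.59 / 2.68
Ct = 0.5933

0.5933


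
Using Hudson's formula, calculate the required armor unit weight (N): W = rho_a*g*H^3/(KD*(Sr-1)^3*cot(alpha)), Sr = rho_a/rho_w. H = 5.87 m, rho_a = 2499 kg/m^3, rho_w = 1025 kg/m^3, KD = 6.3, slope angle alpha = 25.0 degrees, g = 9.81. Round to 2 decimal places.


Sr = rho_a / rho_w = 2499 / 1025 = 2.438049
(Sr - 1) = 1.438049
(Sr - 1)^3 = 2.973862
cot(25.0) = 1 / tan(25.0) = 1 / 0.466308 = 2.144507
Numerator = 2499 * 9.81 * 5.87^3 = 4958491.4333
Denominator = 6.3 * 2.973862 * 2.144507 = 40.178050
W = 4958491.4333 / 40.178050
W = 123412.94 N

123412.94


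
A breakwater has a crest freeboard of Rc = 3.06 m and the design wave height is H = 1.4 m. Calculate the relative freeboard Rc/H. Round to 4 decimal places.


Relative freeboard = Rc / H
= 3.06 / 1.4
= 2.1857

2.1857


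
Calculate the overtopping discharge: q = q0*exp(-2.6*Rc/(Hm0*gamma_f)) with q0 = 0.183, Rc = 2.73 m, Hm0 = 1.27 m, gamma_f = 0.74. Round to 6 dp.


q = q0 * exp(-2.6 * Rc / (Hm0 * gamma_f))
Exponent = -2.6 * 2.73 / (1.27 * 0.74)
= -2.6 * 2.73 / 0.9398
= -7.552671
exp(-7.552671) = 0.000525
q = 0.183 * 0.000525
q = 0.000096 m^3/s/m

0.000096


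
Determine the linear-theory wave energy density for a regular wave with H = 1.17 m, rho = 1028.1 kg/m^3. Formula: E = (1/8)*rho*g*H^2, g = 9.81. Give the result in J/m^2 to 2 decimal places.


E = (1/8) * rho * g * H^2
E = (1/8) * 1028.1 * 9.81 * 1.17^2
E = 0.125 * 1028.1 * 9.81 * 1.3689
E = 1725.78 J/m^2

1725.78


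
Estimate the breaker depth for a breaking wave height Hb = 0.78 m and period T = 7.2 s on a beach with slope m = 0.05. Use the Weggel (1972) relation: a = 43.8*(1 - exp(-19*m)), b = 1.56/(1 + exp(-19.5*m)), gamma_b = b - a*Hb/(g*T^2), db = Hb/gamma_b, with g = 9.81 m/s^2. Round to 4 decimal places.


a = 43.8 * (1 - exp(-19 * m))
exp(-19 * 0.05) = exp(-0.9500) = 0.386741
a = 43.8 * (1 - 0.386741) = 26.860743
b = 1.56 / (1 + exp(-19.5 * m))
exp(-19.5 * 0.05) = exp(-0.9750) = 0.377192
b = 1.56 / (1 + 0.377192) = 1.132739
Hb / (g * T^2) = 0.78 / (9.81 * 7.2^2) = 0.78 / 508.5504 = 0.00153377
gamma_b = b - a * Hb/(g*T^2) = 1.132739 - 26.860743 * 0.00153377 = 1.091541
db = Hb / gamma_b = 0.78 / 1.091541
db = 0.7146 m

0.7146


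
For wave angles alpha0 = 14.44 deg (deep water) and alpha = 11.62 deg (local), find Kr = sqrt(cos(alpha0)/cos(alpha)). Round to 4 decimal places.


Kr = sqrt(cos(alpha0) / cos(alpha))
cos(14.44) = 0.968409
cos(11.62) = 0.979505
Kr = sqrt(0.968409 / 0.979505)
Kr = sqrt(0.988672)
Kr = 0.9943

0.9943


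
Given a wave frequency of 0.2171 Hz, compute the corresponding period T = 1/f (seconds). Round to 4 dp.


T = 1 / f
T = 1 / 0.2171
T = 4.6062 s

4.6062


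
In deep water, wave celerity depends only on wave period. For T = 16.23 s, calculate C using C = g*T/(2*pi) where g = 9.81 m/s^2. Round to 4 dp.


We use the deep-water celerity formula:
C = g * T / (2 * pi)
C = 9.81 * 16.23 / (2 * 3.14159...)
C = 159.216300 / 6.283185
C = 25.3401 m/s

25.3401


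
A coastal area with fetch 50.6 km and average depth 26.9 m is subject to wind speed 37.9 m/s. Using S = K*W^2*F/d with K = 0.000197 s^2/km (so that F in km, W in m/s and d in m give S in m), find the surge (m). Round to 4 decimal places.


S = K * W^2 * F / d
W^2 = 37.9^2 = 1436.41
S = 0.000197 * 1436.41 * 50.6 / 26.9
Numerator = 0.000197 * 1436.41 * 50.6 = 14.318422
S = 14.318422 / 26.9 = 0.5323 m

0.5323


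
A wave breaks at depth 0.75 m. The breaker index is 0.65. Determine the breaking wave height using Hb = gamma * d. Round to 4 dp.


Hb = gamma * d
Hb = 0.65 * 0.75
Hb = 0.4875 m

0.4875


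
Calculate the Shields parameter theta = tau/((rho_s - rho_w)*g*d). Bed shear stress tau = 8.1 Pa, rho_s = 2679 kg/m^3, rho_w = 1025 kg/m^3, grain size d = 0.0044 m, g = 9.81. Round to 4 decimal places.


theta = tau / ((rho_s - rho_w) * g * d)
rho_s - rho_w = 2679 - 1025 = 1654
Denominator = 1654 * 9.81 * 0.0044 = 71.393256
theta = 8.1 / 71.393256
theta = 0.1135

0.1135


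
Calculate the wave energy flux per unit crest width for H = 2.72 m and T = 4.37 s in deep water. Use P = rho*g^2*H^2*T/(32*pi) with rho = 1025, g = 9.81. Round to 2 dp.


P = rho * g^2 * H^2 * T / (32 * pi)
P = 1025 * 9.81^2 * 2.72^2 * 4.37 / (32 * pi)
P = 1025 * 96.2361 * 7.3984 * 4.37 / 100.53096
P = 31723.51 W/m

31723.51


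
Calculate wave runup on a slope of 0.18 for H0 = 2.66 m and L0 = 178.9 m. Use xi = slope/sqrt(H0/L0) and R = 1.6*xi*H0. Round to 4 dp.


xi = slope / sqrt(H0/L0)
H0/L0 = 2.66/178.9 = 0.014869
sqrt(0.014869) = 0.121937
xi = 0.18 / 0.121937 = 1.476172
R = 1.6 * xi * H0 = 1.6 * 1.476172 * 2.66
R = 6.2826 m

6.2826


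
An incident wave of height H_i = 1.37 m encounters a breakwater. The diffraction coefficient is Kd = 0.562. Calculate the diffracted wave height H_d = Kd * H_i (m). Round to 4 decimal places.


H_d = Kd * H_i
H_d = 0.562 * 1.37
H_d = 0.7699 m

0.7699


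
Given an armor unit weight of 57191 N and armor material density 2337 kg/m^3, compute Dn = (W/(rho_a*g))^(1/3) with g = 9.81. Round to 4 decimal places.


V = W / (rho_a * g)
V = 57191 / (2337 * 9.81)
V = 57191 / 22925.97
V = 2.494595 m^3
Dn = V^(1/3) = 2.494595^(1/3)
Dn = 1.3562 m

1.3562


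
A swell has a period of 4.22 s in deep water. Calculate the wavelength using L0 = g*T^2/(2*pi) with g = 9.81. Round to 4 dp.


L0 = g * T^2 / (2 * pi)
L0 = 9.81 * 4.22^2 / (2 * pi)
L0 = 9.81 * 17.8084 / 6.28319
L0 = 174.7004 / 6.28319
L0 = 27.8044 m

27.8044


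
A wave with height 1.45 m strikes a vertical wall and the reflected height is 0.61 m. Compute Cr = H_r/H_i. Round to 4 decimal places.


Cr = H_r / H_i
Cr = 0.61 / 1.45
Cr = 0.4207

0.4207


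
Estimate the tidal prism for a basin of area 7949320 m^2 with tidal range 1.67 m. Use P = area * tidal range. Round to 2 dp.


Tidal prism = Area * Tidal range
P = 7949320 * 1.67
P = 13275364.40 m^3

13275364.40


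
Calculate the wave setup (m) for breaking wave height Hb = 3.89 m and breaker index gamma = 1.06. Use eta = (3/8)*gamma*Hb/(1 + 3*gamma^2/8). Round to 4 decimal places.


eta = (3/8) * gamma * Hb / (1 + 3*gamma^2/8)
Numerator = (3/8) * 1.06 * 3.89 = 1.546275
Denominator = 1 + 3*1.06^2/8 = 1 + 0.421350 = 1.421350
eta = 1.546275 / 1.421350
eta = 1.0879 m

1.0879


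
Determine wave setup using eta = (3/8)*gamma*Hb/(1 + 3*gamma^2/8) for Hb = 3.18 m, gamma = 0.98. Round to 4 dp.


eta = (3/8) * gamma * Hb / (1 + 3*gamma^2/8)
Numerator = (3/8) * 0.98 * 3.18 = 1.168650
Denominator = 1 + 3*0.98^2/8 = 1 + 0.360150 = 1.360150
eta = 1.168650 / 1.360150
eta = 0.8592 m

0.8592


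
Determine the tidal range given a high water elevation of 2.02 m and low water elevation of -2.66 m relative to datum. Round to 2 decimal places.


Tidal range = High water - Low water
Tidal range = 2.02 - (-2.66)
Tidal range = 4.68 m

4.68


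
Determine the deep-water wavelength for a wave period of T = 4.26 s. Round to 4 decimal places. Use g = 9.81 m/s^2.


L0 = g * T^2 / (2 * pi)
L0 = 9.81 * 4.26^2 / (2 * pi)
L0 = 9.81 * 18.1476 / 6.28319
L0 = 178.0280 / 6.28319
L0 = 28.3340 m

28.3340


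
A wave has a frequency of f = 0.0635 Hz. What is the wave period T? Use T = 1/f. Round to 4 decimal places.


T = 1 / f
T = 1 / 0.0635
T = 15.7480 s

15.7480


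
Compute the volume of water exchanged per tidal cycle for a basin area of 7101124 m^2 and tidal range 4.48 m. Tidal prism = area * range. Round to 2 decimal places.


Tidal prism = Area * Tidal range
P = 7101124 * 4.48
P = 31813035.52 m^3

31813035.52


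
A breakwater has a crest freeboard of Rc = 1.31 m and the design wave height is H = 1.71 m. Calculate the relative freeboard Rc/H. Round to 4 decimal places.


Relative freeboard = Rc / H
= 1.31 / 1.71
= 0.7661

0.7661


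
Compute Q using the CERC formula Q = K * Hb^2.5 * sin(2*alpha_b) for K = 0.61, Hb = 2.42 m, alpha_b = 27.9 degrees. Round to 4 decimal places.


Q = K * Hb^2.5 * sin(2 * alpha_b)
Hb^2.5 = 2.42^2.5 = 9.110420
sin(2 * 27.9) = sin(55.8) = 0.827081
Q = 0.61 * 9.110420 * 0.827081
Q = 4.5964 m^3/s

4.5964


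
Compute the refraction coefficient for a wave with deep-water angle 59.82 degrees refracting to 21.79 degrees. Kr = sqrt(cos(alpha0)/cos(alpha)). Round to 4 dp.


Kr = sqrt(cos(alpha0) / cos(alpha))
cos(59.82) = 0.502718
cos(21.79) = 0.928551
Kr = sqrt(0.502718 / 0.928551)
Kr = sqrt(0.541401)
Kr = 0.7358

0.7358


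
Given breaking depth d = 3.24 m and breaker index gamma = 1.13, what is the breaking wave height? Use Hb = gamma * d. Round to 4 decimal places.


Hb = gamma * d
Hb = 1.13 * 3.24
Hb = 3.6612 m

3.6612


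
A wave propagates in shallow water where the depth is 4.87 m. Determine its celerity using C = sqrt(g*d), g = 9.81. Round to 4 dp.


Using the shallow-water approximation:
C = sqrt(g * d) = sqrt(9.81 * 4.87)
C = sqrt(47.7747)
C = 6.9119 m/s

6.9119


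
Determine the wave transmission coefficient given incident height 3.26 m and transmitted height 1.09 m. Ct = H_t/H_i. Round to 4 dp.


Ct = H_t / H_i
Ct = 1.09 / 3.26
Ct = 0.3344

0.3344


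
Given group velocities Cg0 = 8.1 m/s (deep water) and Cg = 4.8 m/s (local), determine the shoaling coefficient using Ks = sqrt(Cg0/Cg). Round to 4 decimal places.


Ks = sqrt(Cg0 / Cg)
Ks = sqrt(8.1 / 4.8)
Ks = sqrt(1.6875)
Ks = 1.2990

1.2990


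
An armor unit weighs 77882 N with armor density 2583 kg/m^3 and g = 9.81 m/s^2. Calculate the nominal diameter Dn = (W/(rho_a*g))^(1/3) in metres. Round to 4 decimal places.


V = W / (rho_a * g)
V = 77882 / (2583 * 9.81)
V = 77882 / 25339.23
V = 3.073574 m^3
Dn = V^(1/3) = 3.073574^(1/3)
Dn = 1.4539 m

1.4539


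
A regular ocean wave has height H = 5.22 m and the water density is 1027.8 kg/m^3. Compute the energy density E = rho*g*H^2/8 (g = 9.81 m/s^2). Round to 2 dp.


E = (1/8) * rho * g * H^2
E = (1/8) * 1027.8 * 9.81 * 5.22^2
E = 0.125 * 1027.8 * 9.81 * 27.2484
E = 34342.24 J/m^2

34342.24


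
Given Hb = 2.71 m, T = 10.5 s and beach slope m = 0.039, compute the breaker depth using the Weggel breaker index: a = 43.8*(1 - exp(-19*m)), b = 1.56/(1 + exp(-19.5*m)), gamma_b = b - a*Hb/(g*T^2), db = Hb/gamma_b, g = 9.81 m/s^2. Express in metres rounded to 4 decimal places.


a = 43.8 * (1 - exp(-19 * m))
exp(-19 * 0.039) = exp(-0.7410) = 0.476637
a = 43.8 * (1 - 0.476637) = 22.923298
b = 1.56 / (1 + exp(-19.5 * m))
exp(-19.5 * 0.039) = exp(-0.7605) = 0.467433
b = 1.56 / (1 + 0.467433) = 1.063081
Hb / (g * T^2) = 2.71 / (9.81 * 10.5^2) = 2.71 / 1081.5525 = 0.00250566
gamma_b = b - a * Hb/(g*T^2) = 1.063081 - 22.923298 * 0.00250566 = 1.005643
db = Hb / gamma_b = 2.71 / 1.005643
db = 2.6948 m

2.6948


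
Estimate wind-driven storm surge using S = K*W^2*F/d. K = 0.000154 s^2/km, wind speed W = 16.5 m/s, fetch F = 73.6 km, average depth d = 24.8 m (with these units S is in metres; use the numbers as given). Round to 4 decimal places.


S = K * W^2 * F / d
W^2 = 16.5^2 = 272.25
S = 0.000154 * 272.25 * 73.6 / 24.8
Numerator = 0.000154 * 272.25 * 73.6 = 3.085790
S = 3.085790 / 24.8 = 0.1244 m

0.1244


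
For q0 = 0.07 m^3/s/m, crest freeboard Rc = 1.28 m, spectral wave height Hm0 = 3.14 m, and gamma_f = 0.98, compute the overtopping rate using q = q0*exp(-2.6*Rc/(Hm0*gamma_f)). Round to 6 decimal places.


q = q0 * exp(-2.6 * Rc / (Hm0 * gamma_f))
Exponent = -2.6 * 1.28 / (3.14 * 0.98)
= -2.6 * 1.28 / 3.0772
= -1.081503
exp(-1.081503) = 0.339086
q = 0.07 * 0.339086
q = 0.023736 m^3/s/m

0.023736


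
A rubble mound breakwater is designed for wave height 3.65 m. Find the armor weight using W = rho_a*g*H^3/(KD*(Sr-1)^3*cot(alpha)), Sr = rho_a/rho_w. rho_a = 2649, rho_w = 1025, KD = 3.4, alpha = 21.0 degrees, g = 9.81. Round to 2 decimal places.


Sr = rho_a / rho_w = 2649 / 1025 = 2.584390
(Sr - 1) = 1.584390
(Sr - 1)^3 = 3.977283
cot(21.0) = 1 / tan(21.0) = 1 / 0.383864 = 2.605089
Numerator = 2649 * 9.81 * 3.65^3 = 1263658.0230
Denominator = 3.4 * 3.977283 * 2.605089 = 35.227999
W = 1263658.0230 / 35.227999
W = 35870.84 N

35870.84


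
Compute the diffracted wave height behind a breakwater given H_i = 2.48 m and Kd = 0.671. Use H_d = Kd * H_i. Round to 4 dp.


H_d = Kd * H_i
H_d = 0.671 * 2.48
H_d = 1.6641 m

1.6641


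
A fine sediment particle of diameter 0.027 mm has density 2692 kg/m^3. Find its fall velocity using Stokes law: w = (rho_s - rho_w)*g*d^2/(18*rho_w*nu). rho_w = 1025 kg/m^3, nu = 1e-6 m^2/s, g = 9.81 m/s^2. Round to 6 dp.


w = (rho_s - rho_w) * g * d^2 / (18 * rho_w * nu)
d = 0.027 mm = 0.000027 m
rho_s - rho_w = 2692 - 1025 = 1667
Numerator = 1667 * 9.81 * (0.000027)^2 = 0.000011921534
Denominator = 18 * 1025 * 1e-6 = 0.018450
w = 0.000646 m/s

0.000646


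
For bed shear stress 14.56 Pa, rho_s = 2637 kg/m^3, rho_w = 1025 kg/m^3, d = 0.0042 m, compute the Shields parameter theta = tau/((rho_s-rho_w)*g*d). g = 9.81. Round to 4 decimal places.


theta = tau / ((rho_s - rho_w) * g * d)
rho_s - rho_w = 2637 - 1025 = 1612
Denominator = 1612 * 9.81 * 0.0042 = 66.417624
theta = 14.56 / 66.417624
theta = 0.2192

0.2192


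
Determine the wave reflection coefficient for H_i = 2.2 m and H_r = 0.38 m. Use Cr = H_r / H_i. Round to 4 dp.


Cr = H_r / H_i
Cr = 0.38 / 2.2
Cr = 0.1727

0.1727


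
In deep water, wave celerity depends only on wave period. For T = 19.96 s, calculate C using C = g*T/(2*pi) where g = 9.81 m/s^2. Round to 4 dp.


We use the deep-water celerity formula:
C = g * T / (2 * pi)
C = 9.81 * 19.96 / (2 * 3.14159...)
C = 195.807600 / 6.283185
C = 31.1637 m/s

31.1637


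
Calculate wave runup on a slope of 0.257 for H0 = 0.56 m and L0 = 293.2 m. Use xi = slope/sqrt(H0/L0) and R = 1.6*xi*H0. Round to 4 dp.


xi = slope / sqrt(H0/L0)
H0/L0 = 0.56/293.2 = 0.001910
sqrt(0.001910) = 0.043703
xi = 0.257 / 0.043703 = 5.880593
R = 1.6 * xi * H0 = 1.6 * 5.880593 * 0.56
R = 5.2690 m

5.2690


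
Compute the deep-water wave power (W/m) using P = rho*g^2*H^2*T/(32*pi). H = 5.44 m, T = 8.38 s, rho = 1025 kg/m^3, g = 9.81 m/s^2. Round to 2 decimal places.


P = rho * g^2 * H^2 * T / (32 * pi)
P = 1025 * 9.81^2 * 5.44^2 * 8.38 / (32 * pi)
P = 1025 * 96.2361 * 29.5936 * 8.38 / 100.53096
P = 243334.59 W/m

243334.59


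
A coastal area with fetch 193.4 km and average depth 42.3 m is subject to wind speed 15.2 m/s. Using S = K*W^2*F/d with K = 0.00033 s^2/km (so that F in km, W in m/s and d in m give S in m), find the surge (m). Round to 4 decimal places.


S = K * W^2 * F / d
W^2 = 15.2^2 = 231.04
S = 0.00033 * 231.04 * 193.4 / 42.3
Numerator = 0.00033 * 231.04 * 193.4 = 14.745435
S = 14.745435 / 42.3 = 0.3486 m

0.3486


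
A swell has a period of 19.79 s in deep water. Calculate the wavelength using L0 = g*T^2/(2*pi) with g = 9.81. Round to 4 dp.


L0 = g * T^2 / (2 * pi)
L0 = 9.81 * 19.79^2 / (2 * pi)
L0 = 9.81 * 391.6441 / 6.28319
L0 = 3842.0286 / 6.28319
L0 = 611.4778 m

611.4778


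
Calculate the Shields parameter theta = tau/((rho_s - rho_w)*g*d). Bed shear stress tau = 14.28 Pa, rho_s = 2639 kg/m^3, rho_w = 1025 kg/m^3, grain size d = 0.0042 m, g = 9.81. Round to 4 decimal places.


theta = tau / ((rho_s - rho_w) * g * d)
rho_s - rho_w = 2639 - 1025 = 1614
Denominator = 1614 * 9.81 * 0.0042 = 66.500028
theta = 14.28 / 66.500028
theta = 0.2147

0.2147


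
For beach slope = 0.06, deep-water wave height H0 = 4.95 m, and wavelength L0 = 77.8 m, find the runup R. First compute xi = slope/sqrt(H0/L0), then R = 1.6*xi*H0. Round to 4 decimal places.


xi = slope / sqrt(H0/L0)
H0/L0 = 4.95/77.8 = 0.063625
sqrt(0.063625) = 0.252239
xi = 0.06 / 0.252239 = 0.237869
R = 1.6 * xi * H0 = 1.6 * 0.237869 * 4.95
R = 1.8839 m

1.8839


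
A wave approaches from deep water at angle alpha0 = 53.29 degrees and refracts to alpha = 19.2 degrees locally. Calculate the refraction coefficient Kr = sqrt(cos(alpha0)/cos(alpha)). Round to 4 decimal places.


Kr = sqrt(cos(alpha0) / cos(alpha))
cos(53.29) = 0.597765
cos(19.2) = 0.944376
Kr = sqrt(0.597765 / 0.944376)
Kr = sqrt(0.632973)
Kr = 0.7956

0.7956


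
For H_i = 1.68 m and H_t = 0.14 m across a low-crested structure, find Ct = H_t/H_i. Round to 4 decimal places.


Ct = H_t / H_i
Ct = 0.14 / 1.68
Ct = 0.0833

0.0833


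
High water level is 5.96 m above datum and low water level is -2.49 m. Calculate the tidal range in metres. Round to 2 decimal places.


Tidal range = High water - Low water
Tidal range = 5.96 - (-2.49)
Tidal range = 8.45 m

8.45


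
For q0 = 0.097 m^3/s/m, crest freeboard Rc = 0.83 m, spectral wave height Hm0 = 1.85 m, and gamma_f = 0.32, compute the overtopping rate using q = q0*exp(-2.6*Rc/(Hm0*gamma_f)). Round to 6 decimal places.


q = q0 * exp(-2.6 * Rc / (Hm0 * gamma_f))
Exponent = -2.6 * 0.83 / (1.85 * 0.32)
= -2.6 * 0.83 / 0.5920
= -3.645270
exp(-3.645270) = 0.026114
q = 0.097 * 0.026114
q = 0.002533 m^3/s/m

0.002533


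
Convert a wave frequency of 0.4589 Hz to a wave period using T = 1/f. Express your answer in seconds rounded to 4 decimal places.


T = 1 / f
T = 1 / 0.4589
T = 2.1791 s

2.1791


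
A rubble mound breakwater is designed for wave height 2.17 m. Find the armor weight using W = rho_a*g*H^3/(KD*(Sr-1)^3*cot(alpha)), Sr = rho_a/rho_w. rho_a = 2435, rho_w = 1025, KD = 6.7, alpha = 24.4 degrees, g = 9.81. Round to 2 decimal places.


Sr = rho_a / rho_w = 2435 / 1025 = 2.375610
(Sr - 1) = 1.375610
(Sr - 1)^3 = 2.603069
cot(24.4) = 1 / tan(24.4) = 1 / 0.453620 = 2.204488
Numerator = 2435 * 9.81 * 2.17^3 = 244088.4190
Denominator = 6.7 * 2.603069 * 2.204488 = 38.447512
W = 244088.4190 / 38.447512
W = 6348.61 N

6348.61


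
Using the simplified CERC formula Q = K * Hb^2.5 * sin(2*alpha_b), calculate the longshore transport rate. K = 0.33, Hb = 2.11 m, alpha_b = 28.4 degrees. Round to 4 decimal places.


Q = K * Hb^2.5 * sin(2 * alpha_b)
Hb^2.5 = 2.11^2.5 = 6.467049
sin(2 * 28.4) = sin(56.8) = 0.836764
Q = 0.33 * 6.467049 * 0.836764
Q = 1.7858 m^3/s

1.7858


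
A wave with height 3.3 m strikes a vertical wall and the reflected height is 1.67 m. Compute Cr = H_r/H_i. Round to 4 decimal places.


Cr = H_r / H_i
Cr = 1.67 / 3.3
Cr = 0.5061

0.5061


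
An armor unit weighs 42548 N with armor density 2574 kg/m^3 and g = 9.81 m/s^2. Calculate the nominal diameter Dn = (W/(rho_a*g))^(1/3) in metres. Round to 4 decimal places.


V = W / (rho_a * g)
V = 42548 / (2574 * 9.81)
V = 42548 / 25250.94
V = 1.685007 m^3
Dn = V^(1/3) = 1.685007^(1/3)
Dn = 1.1900 m

1.1900


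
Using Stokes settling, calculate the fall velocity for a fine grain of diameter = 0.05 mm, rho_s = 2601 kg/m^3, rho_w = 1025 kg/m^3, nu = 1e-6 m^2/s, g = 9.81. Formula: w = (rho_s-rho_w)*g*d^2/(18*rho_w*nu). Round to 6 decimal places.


w = (rho_s - rho_w) * g * d^2 / (18 * rho_w * nu)
d = 0.05 mm = 0.000050 m
rho_s - rho_w = 2601 - 1025 = 1576
Numerator = 1576 * 9.81 * (0.000050)^2 = 0.000038651400
Denominator = 18 * 1025 * 1e-6 = 0.018450
w = 0.002095 m/s

0.002095


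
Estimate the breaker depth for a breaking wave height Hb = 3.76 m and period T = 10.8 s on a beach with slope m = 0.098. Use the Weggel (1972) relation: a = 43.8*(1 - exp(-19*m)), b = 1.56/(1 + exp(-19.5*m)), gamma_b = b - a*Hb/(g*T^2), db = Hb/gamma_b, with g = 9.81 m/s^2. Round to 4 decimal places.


a = 43.8 * (1 - exp(-19 * m))
exp(-19 * 0.098) = exp(-1.8620) = 0.155362
a = 43.8 * (1 - 0.155362) = 36.995162
b = 1.56 / (1 + exp(-19.5 * m))
exp(-19.5 * 0.098) = exp(-1.9110) = 0.147932
b = 1.56 / (1 + 0.147932) = 1.358965
Hb / (g * T^2) = 3.76 / (9.81 * 10.8^2) = 3.76 / 1144.2384 = 0.00328603
gamma_b = b - a * Hb/(g*T^2) = 1.358965 - 36.995162 * 0.00328603 = 1.237398
db = Hb / gamma_b = 3.76 / 1.237398
db = 3.0386 m

3.0386


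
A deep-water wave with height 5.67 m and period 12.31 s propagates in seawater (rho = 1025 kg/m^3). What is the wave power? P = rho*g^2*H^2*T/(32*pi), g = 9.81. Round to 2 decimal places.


P = rho * g^2 * H^2 * T / (32 * pi)
P = 1025 * 9.81^2 * 5.67^2 * 12.31 / (32 * pi)
P = 1025 * 96.2361 * 32.1489 * 12.31 / 100.53096
P = 388316.82 W/m

388316.82


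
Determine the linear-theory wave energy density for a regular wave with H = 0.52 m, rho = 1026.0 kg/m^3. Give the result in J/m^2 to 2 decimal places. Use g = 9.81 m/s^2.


E = (1/8) * rho * g * H^2
E = (1/8) * 1026.0 * 9.81 * 0.52^2
E = 0.125 * 1026.0 * 9.81 * 0.2704
E = 340.20 J/m^2

340.20


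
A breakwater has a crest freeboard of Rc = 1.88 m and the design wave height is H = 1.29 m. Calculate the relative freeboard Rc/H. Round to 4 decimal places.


Relative freeboard = Rc / H
= 1.88 / 1.29
= 1.4574

1.4574


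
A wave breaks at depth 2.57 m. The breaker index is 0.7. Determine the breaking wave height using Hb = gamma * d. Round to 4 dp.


Hb = gamma * d
Hb = 0.7 * 2.57
Hb = 1.7990 m

1.7990


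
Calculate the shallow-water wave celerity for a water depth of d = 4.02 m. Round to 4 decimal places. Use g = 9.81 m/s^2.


Using the shallow-water approximation:
C = sqrt(g * d) = sqrt(9.81 * 4.02)
C = sqrt(39.4362)
C = 6.2798 m/s

6.2798


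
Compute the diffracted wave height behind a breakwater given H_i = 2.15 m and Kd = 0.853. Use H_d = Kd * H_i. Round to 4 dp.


H_d = Kd * H_i
H_d = 0.853 * 2.15
H_d = 1.8340 m

1.8340


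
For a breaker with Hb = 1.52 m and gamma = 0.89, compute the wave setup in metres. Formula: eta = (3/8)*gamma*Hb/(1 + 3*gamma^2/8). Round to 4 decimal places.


eta = (3/8) * gamma * Hb / (1 + 3*gamma^2/8)
Numerator = (3/8) * 0.89 * 1.52 = 0.507300
Denominator = 1 + 3*0.89^2/8 = 1 + 0.297038 = 1.297038
eta = 0.507300 / 1.297038
eta = 0.3911 m

0.3911


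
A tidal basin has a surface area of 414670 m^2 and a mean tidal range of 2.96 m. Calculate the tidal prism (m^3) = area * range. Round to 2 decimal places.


Tidal prism = Area * Tidal range
P = 414670 * 2.96
P = 1227423.20 m^3

1227423.20


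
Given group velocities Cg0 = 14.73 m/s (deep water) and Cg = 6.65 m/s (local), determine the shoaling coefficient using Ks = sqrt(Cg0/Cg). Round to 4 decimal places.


Ks = sqrt(Cg0 / Cg)
Ks = sqrt(14.73 / 6.65)
Ks = sqrt(2.2150)
Ks = 1.4883

1.4883


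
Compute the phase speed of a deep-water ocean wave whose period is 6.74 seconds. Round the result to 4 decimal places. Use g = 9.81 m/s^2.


We use the deep-water celerity formula:
C = g * T / (2 * pi)
C = 9.81 * 6.74 / (2 * 3.14159...)
C = 66.119400 / 6.283185
C = 10.5232 m/s

10.5232


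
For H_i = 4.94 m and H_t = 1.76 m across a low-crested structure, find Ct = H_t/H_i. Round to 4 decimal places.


Ct = H_t / H_i
Ct = 1.76 / 4.94
Ct = 0.3563

0.3563


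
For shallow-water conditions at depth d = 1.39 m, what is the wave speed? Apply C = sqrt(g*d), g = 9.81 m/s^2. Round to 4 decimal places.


Using the shallow-water approximation:
C = sqrt(g * d) = sqrt(9.81 * 1.39)
C = sqrt(13.6359)
C = 3.6927 m/s

3.6927


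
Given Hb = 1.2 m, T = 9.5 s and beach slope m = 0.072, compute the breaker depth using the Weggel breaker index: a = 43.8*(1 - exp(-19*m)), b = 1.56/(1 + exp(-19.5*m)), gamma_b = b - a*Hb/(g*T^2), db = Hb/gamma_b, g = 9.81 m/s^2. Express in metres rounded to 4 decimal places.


a = 43.8 * (1 - exp(-19 * m))
exp(-19 * 0.072) = exp(-1.3680) = 0.254616
a = 43.8 * (1 - 0.254616) = 32.647833
b = 1.56 / (1 + exp(-19.5 * m))
exp(-19.5 * 0.072) = exp(-1.4040) = 0.245613
b = 1.56 / (1 + 0.245613) = 1.252396
Hb / (g * T^2) = 1.2 / (9.81 * 9.5^2) = 1.2 / 885.3525 = 0.00135539
gamma_b = b - a * Hb/(g*T^2) = 1.252396 - 32.647833 * 0.00135539 = 1.208145
db = Hb / gamma_b = 1.2 / 1.208145
db = 0.9933 m

0.9933


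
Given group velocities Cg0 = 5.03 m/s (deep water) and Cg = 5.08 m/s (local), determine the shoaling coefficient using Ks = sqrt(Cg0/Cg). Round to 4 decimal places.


Ks = sqrt(Cg0 / Cg)
Ks = sqrt(5.03 / 5.08)
Ks = sqrt(0.9902)
Ks = 0.9951

0.9951


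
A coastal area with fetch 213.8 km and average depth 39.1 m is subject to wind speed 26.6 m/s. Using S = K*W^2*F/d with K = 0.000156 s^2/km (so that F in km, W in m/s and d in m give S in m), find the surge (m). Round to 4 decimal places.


S = K * W^2 * F / d
W^2 = 26.6^2 = 707.56
S = 0.000156 * 707.56 * 213.8 / 39.1
Numerator = 0.000156 * 707.56 * 213.8 = 23.599107
S = 23.599107 / 39.1 = 0.6036 m

0.6036


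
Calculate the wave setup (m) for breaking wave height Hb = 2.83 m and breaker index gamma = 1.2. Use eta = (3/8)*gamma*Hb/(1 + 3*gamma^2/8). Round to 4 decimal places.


eta = (3/8) * gamma * Hb / (1 + 3*gamma^2/8)
Numerator = (3/8) * 1.2 * 2.83 = 1.273500
Denominator = 1 + 3*1.2^2/8 = 1 + 0.540000 = 1.540000
eta = 1.273500 / 1.540000
eta = 0.8269 m

0.8269


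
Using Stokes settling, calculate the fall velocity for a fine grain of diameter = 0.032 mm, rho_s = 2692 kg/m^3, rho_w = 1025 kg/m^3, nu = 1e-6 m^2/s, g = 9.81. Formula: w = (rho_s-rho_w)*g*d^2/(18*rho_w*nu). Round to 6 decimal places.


w = (rho_s - rho_w) * g * d^2 / (18 * rho_w * nu)
d = 0.032 mm = 0.000032 m
rho_s - rho_w = 2692 - 1025 = 1667
Numerator = 1667 * 9.81 * (0.000032)^2 = 0.000016745748
Denominator = 18 * 1025 * 1e-6 = 0.018450
w = 0.000908 m/s

0.000908


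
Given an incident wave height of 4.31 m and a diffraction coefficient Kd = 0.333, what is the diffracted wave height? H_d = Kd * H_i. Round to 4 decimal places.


H_d = Kd * H_i
H_d = 0.333 * 4.31
H_d = 1.4352 m

1.4352


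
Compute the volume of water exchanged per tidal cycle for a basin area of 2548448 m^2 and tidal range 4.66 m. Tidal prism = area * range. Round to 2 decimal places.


Tidal prism = Area * Tidal range
P = 2548448 * 4.66
P = 11875767.68 m^3

11875767.68


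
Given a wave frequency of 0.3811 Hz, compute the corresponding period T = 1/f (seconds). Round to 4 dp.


T = 1 / f
T = 1 / 0.3811
T = 2.6240 s

2.6240


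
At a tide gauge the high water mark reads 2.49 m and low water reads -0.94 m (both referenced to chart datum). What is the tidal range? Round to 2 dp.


Tidal range = High water - Low water
Tidal range = 2.49 - (-0.94)
Tidal range = 3.43 m

3.43


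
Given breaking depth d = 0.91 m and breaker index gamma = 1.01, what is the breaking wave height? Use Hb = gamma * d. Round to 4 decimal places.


Hb = gamma * d
Hb = 1.01 * 0.91
Hb = 0.9191 m

0.9191


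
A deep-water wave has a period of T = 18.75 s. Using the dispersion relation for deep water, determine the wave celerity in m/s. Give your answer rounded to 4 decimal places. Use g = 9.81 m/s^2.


We use the deep-water celerity formula:
C = g * T / (2 * pi)
C = 9.81 * 18.75 / (2 * 3.14159...)
C = 183.937500 / 6.283185
C = 29.2746 m/s

29.2746


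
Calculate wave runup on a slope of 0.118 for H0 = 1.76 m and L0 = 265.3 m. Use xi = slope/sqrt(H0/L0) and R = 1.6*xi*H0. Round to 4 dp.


xi = slope / sqrt(H0/L0)
H0/L0 = 1.76/265.3 = 0.006634
sqrt(0.006634) = 0.081449
xi = 0.118 / 0.081449 = 1.448753
R = 1.6 * xi * H0 = 1.6 * 1.448753 * 1.76
R = 4.0797 m

4.0797


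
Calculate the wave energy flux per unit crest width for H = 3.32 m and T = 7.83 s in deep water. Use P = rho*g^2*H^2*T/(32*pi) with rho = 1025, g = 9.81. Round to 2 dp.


P = rho * g^2 * H^2 * T / (32 * pi)
P = 1025 * 9.81^2 * 3.32^2 * 7.83 / (32 * pi)
P = 1025 * 96.2361 * 11.0224 * 7.83 / 100.53096
P = 84683.73 W/m

84683.73


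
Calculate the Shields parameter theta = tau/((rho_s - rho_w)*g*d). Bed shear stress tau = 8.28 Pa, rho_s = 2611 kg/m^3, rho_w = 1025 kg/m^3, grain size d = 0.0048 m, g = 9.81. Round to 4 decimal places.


theta = tau / ((rho_s - rho_w) * g * d)
rho_s - rho_w = 2611 - 1025 = 1586
Denominator = 1586 * 9.81 * 0.0048 = 74.681568
theta = 8.28 / 74.681568
theta = 0.1109

0.1109


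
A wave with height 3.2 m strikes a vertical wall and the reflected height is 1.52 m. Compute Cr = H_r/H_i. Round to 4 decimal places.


Cr = H_r / H_i
Cr = 1.52 / 3.2
Cr = 0.4750

0.4750


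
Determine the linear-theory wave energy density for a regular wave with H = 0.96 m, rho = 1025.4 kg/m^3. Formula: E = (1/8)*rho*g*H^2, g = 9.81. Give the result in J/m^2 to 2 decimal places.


E = (1/8) * rho * g * H^2
E = (1/8) * 1025.4 * 9.81 * 0.96^2
E = 0.125 * 1025.4 * 9.81 * 0.9216
E = 1158.82 J/m^2

1158.82


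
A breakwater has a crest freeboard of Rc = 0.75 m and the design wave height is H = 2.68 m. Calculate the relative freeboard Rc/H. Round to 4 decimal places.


Relative freeboard = Rc / H
= 0.75 / 2.68
= 0.2799

0.2799


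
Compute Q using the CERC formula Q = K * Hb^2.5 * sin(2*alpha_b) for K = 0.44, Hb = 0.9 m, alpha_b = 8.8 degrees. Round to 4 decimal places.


Q = K * Hb^2.5 * sin(2 * alpha_b)
Hb^2.5 = 0.9^2.5 = 0.768433
sin(2 * 8.8) = sin(17.6) = 0.302370
Q = 0.44 * 0.768433 * 0.302370
Q = 0.1022 m^3/s

0.1022


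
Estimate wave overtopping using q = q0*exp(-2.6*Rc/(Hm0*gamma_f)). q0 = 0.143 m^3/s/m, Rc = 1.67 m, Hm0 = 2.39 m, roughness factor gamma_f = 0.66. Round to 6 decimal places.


q = q0 * exp(-2.6 * Rc / (Hm0 * gamma_f))
Exponent = -2.6 * 1.67 / (2.39 * 0.66)
= -2.6 * 1.67 / 1.5774
= -2.752631
exp(-2.752631) = 0.063760
q = 0.143 * 0.063760
q = 0.009118 m^3/s/m

0.009118


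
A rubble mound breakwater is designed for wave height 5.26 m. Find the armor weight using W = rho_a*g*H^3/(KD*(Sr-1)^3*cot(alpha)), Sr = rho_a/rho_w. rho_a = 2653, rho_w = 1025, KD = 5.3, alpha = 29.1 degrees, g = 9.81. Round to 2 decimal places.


Sr = rho_a / rho_w = 2653 / 1025 = 2.588293
(Sr - 1) = 1.588293
(Sr - 1)^3 = 4.006744
cot(29.1) = 1 / tan(29.1) = 1 / 0.556593 = 1.796645
Numerator = 2653 * 9.81 * 5.26^3 = 3787594.6098
Denominator = 5.3 * 4.006744 * 1.796645 = 38.153101
W = 3787594.6098 / 38.153101
W = 99273.57 N

99273.57


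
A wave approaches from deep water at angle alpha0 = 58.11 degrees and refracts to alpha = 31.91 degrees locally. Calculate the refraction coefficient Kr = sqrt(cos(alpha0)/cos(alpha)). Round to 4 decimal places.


Kr = sqrt(cos(alpha0) / cos(alpha))
cos(58.11) = 0.528290
cos(31.91) = 0.848879
Kr = sqrt(0.528290 / 0.848879)
Kr = sqrt(0.622338)
Kr = 0.7889

0.7889
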